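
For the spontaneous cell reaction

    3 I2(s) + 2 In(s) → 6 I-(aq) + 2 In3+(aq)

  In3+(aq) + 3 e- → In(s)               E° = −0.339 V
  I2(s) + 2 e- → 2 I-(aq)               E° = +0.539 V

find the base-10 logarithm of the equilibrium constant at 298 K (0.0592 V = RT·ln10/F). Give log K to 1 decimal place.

The I₂/I⁻ couple is reduced (cathode); E°cell = +0.539 − (−0.339) = +0.878 V with n = 6.
At equilibrium E = 0, so log K = nE°cell / 0.0592 = (6)(+0.878) / 0.0592 = 89.0.

log K = 89.0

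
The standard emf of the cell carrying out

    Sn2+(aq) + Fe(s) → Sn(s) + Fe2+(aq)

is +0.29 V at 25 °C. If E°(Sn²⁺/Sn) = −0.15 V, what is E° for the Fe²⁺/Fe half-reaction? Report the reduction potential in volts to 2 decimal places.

In the reaction as written the Sn²⁺/Sn couple is reduced (cathode) and Fe²⁺/Fe is oxidized (anode), so E°cell = E°(Sn²⁺/Sn) − E°(Fe²⁺/Fe).
E°(Fe²⁺/Fe) = E°(cathode) − E°cell = −0.15 − (+0.29) = −0.44 V.

−0.44 V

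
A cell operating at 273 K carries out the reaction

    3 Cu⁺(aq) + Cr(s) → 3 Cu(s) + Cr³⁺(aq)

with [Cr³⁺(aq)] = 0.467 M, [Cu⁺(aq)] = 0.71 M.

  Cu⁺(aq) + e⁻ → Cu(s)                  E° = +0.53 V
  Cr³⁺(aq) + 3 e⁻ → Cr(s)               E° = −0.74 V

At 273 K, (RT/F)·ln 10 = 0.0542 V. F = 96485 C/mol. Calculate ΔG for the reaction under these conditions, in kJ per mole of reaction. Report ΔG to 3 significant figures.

−367 kJ/mol

With Cu⁺/Cu reduced at the cathode, E°cell = +0.53 − (−0.74) = +1.27 V and n = 3.
Here Q = [Cr³⁺(aq)] / [Cu⁺(aq)]^3 = 1.3 (log Q = 0.116), giving E = +1.27 − (0.0542/3)·(0.116) = +1.2679 V.
ΔG = −nFE = −(3)(96485)(+1.2679) J/mol = −367 kJ/mol.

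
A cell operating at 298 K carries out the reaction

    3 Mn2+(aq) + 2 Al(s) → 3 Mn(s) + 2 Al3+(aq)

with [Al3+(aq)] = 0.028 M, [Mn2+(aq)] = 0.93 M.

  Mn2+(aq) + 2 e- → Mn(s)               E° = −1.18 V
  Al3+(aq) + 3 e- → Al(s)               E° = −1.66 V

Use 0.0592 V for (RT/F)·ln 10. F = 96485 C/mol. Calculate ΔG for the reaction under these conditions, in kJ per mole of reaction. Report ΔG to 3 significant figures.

E°cell = −1.18 − (−1.66) = +0.48 V; the balanced reaction transfers n = 6 electrons.
The reaction quotient is [Al3+(aq)]^2 / [Mn2+(aq)]^3 = 0.000975; by Nernst, E = +0.48 − (0.0592/6)(−3.011) = +0.5097 V.
Finally ΔG = −nFE = −(6)(96485 C/mol)(+0.5097 V) = −295 kJ/mol.

−295 kJ/mol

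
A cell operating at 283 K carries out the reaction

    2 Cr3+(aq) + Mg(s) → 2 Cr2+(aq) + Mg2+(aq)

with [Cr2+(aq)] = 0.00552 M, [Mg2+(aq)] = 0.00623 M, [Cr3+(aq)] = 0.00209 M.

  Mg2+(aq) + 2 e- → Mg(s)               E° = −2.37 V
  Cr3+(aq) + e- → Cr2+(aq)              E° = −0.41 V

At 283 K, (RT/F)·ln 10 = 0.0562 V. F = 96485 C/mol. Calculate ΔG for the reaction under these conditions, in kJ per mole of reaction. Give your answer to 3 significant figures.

With Cr³⁺/Cr²⁺ reduced at the cathode, E°cell = −0.41 − (−2.37) = +1.96 V and n = 2.
Q = ([Cr2+(aq)]^2·[Mg2+(aq)]) / [Cr3+(aq)]^2 = 0.0435, so log Q = −1.362 and E = +1.96 − (0.0562/2)(−1.362) = +1.9983 V.
ΔG = −nFE = −(2)(96485)(+1.9983) J/mol = −386 kJ/mol.

−386 kJ/mol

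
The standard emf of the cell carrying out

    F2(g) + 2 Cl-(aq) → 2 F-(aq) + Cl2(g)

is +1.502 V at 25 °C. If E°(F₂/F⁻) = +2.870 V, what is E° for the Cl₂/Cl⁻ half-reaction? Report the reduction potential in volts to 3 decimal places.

In the reaction as written the F₂/F⁻ couple is reduced (cathode) and Cl₂/Cl⁻ is oxidized (anode), so E°cell = E°(F₂/F⁻) − E°(Cl₂/Cl⁻).
E°(Cl₂/Cl⁻) = E°(cathode) − E°cell = +2.870 − (+1.502) = +1.368 V.

+1.368 V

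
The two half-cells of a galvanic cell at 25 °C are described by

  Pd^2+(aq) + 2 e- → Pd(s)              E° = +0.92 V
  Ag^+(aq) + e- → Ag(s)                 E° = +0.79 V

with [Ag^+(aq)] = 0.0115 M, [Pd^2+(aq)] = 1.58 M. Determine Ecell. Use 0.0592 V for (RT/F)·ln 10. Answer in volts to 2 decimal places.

The Pd²⁺/Pd couple has the more positive E°, so it is the cathode; Ag⁺/Ag is the anode.
E°cell = E°cat − E°an = +0.92 − (+0.79) = +0.13 V; n = 2.
The balanced reaction is Pd^2+(aq) + 2 Ag(s) → Pd(s) + 2 Ag^+(aq), so Q = [Ag^+(aq)]^2 / [Pd^2+(aq)] = 8.37×10^−5 and log Q = −4.077.
E = E° − (0.0592/n)·log Q = +0.13 − (0.0592/2)(−4.077) = +0.25 V.

+0.25 V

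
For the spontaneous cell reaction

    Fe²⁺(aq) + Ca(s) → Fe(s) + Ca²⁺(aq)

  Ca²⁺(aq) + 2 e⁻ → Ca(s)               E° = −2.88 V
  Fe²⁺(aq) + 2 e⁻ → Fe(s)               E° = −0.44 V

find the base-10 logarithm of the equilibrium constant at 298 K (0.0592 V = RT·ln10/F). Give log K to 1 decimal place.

The Fe²⁺/Fe couple is reduced (cathode); E°cell = −0.44 − (−2.88) = +2.44 V with n = 2.
At equilibrium E = 0, so log K = nE°cell / 0.0592 = (2)(+2.44) / 0.0592 = 82.4.

log K = 82.4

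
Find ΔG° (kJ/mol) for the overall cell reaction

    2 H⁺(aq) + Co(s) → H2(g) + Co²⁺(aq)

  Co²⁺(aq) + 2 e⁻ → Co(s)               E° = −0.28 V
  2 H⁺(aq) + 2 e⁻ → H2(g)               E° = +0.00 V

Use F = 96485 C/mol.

−54.0 kJ/mol

In the reaction as written H⁺(aq) is reduced, so the 2H⁺/H₂ couple is the cathode and Co²⁺/Co is the anode.
E°cell = +0.00 − (−0.28) = +0.28 V; balancing electrons gives n = 2.
ΔG° = −nFE°cell = −(2)(96485)(+0.28) J/mol = −54.0 kJ/mol.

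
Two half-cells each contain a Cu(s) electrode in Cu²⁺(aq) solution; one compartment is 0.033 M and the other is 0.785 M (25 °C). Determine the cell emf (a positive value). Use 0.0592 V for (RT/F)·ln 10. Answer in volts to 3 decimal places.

For a concentration cell E°cell = 0, since both electrodes use the same couple.
The compartment with the higher Cu²⁺(aq) concentration (0.785 M) acts as the cathode; ions are reduced there and produced at the dilute (0.033 M) anode.
With n = 2, Ecell = −(0.0592/2)·log([dilute]/[conc]) = −(0.0592/2)·log(0.033/0.785) = +0.041 V.

0.041 V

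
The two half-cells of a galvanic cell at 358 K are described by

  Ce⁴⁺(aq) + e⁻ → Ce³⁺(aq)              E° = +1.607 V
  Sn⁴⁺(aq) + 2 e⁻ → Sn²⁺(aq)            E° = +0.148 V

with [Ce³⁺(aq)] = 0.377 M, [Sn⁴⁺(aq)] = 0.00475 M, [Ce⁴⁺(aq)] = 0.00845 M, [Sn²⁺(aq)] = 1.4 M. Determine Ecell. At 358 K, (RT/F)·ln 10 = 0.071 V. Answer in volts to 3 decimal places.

Ce⁴⁺/Ce³⁺ is reduced (cathode, E° = +1.607 V) and Sn⁴⁺/Sn²⁺ is oxidized (anode).
E°cell = +1.607 − (+0.148) = +1.459 V, with n = 2 electrons transferred.
For the overall reaction 2 Ce⁴⁺(aq) + Sn²⁺(aq) → 2 Ce³⁺(aq) + Sn⁴⁺(aq), Q = ([Ce³⁺(aq)]^2·[Sn⁴⁺(aq)]) / ([Ce⁴⁺(aq)]^2·[Sn²⁺(aq)]) = 6.75, giving log Q = 0.830.
By the Nernst equation, E = +1.459 − (0.071/2)·(0.830) = +1.430 V.

+1.430 V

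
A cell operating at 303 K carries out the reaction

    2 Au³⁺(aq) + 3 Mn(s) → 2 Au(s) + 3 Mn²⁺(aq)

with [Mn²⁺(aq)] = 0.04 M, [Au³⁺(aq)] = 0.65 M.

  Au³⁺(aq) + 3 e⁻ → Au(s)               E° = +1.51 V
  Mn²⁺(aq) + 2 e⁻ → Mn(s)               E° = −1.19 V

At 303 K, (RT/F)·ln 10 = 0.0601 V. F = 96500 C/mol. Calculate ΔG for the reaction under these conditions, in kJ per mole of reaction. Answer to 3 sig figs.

With Au³⁺/Au reduced at the cathode, E°cell = +1.51 − (−1.19) = +2.70 V and n = 6.
Q = [Mn²⁺(aq)]^3 / [Au³⁺(aq)]^2 = 0.000151, so log Q = −3.820 and E = +2.70 − (0.0601/6)(−3.820) = +2.7383 V.
Then ΔG = −nFE = −6 × 96500 × +2.7383 J/mol = −1590 kJ/mol.

−1590 kJ/mol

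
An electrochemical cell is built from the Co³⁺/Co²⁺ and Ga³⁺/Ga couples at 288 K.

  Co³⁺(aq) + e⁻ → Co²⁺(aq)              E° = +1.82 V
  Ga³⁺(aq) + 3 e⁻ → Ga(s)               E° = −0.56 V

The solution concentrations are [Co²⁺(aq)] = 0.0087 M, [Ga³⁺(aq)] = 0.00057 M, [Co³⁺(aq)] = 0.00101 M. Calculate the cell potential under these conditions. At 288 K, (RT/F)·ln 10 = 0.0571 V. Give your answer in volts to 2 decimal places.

Co³⁺/Co²⁺ is reduced (cathode, E° = +1.82 V) and Ga³⁺/Ga is oxidized (anode).
E°cell = E°cat − E°an = +1.82 − (−0.56) = +2.38 V; n = 3.
The balanced reaction is 3 Co³⁺(aq) + Ga(s) → 3 Co²⁺(aq) + Ga³⁺(aq), so Q = ([Co²⁺(aq)]^3·[Ga³⁺(aq)]) / [Co³⁺(aq)]^3 = 0.364 and log Q = −0.439.
E = E° − (0.0571/n)·log Q = +2.38 − (0.0571/3)(−0.439) = +2.39 V.

+2.39 V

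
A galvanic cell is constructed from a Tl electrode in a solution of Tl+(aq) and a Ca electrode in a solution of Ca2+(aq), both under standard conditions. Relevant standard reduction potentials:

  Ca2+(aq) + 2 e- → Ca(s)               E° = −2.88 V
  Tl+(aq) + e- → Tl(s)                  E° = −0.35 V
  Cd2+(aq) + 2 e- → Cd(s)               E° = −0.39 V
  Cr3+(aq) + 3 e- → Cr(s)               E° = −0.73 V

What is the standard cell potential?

+2.53 V

The Tl⁺/Tl couple has the higher E°, so Tl ion is reduced (cathode) and Ca is oxidized (anode).
E°cell = E°(cathode) − E°(anode) = −0.35 − (−2.88) = +2.53 V.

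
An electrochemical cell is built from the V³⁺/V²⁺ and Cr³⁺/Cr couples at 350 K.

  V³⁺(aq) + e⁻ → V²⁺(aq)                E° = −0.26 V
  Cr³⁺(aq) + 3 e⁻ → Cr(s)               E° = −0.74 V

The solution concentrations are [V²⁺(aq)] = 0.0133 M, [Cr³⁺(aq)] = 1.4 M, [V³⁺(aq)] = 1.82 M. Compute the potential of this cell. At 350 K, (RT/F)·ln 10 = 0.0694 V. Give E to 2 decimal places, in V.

V³⁺/V²⁺ is reduced (cathode, E° = −0.26 V) and Cr³⁺/Cr is oxidized (anode).
E°cell = −0.26 − (−0.74) = +0.48 V, with n = 3 electrons transferred.
The balanced reaction is 3 V³⁺(aq) + Cr(s) → 3 V²⁺(aq) + Cr³⁺(aq), so Q = ([V²⁺(aq)]^3·[Cr³⁺(aq)]) / [V³⁺(aq)]^3 = 5.46×10^−7 and log Q = −6.263.
By the Nernst equation, E = +0.48 − (0.0694/3)·(−6.263) = +0.62 V.

+0.62 V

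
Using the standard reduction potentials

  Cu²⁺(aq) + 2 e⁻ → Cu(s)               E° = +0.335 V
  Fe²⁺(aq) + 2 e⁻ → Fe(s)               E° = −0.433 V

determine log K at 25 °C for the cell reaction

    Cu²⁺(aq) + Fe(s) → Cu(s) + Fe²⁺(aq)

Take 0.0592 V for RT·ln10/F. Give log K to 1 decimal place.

The Cu²⁺/Cu couple is reduced (cathode); E°cell = +0.335 − (−0.433) = +0.768 V with n = 2.
At equilibrium E = 0, so log K = nE°cell / 0.0592 = (2)(+0.768) / 0.0592 = 25.9.

log K = 25.9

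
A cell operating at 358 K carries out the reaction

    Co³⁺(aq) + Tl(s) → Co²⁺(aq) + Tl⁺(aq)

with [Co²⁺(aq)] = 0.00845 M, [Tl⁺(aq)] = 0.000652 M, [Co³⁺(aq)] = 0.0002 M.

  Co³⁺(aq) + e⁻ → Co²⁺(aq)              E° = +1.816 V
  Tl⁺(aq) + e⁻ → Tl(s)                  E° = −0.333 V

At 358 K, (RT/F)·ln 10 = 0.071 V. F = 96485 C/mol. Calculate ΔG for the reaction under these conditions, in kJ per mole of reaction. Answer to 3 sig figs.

−218 kJ/mol

The standard cell potential is +1.816 − (−0.333) = +2.149 V, with n = 1 electron in the balanced equation.
Q = ([Co²⁺(aq)]·[Tl⁺(aq)]) / [Co³⁺(aq)] = 0.0275, so log Q = −1.560 and E = +2.149 − (0.071/1)(−1.560) = +2.2598 V.
ΔG = −nFE = −(1)(96485)(+2.2598) J/mol = −218 kJ/mol.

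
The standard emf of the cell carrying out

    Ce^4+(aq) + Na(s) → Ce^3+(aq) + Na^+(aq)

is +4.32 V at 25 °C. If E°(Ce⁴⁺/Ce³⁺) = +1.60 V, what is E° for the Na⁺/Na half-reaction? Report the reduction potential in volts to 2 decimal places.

−2.72 V

In the reaction as written the Ce⁴⁺/Ce³⁺ couple is reduced (cathode) and Na⁺/Na is oxidized (anode), so E°cell = E°(Ce⁴⁺/Ce³⁺) − E°(Na⁺/Na).
E°(Na⁺/Na) = E°(cathode) − E°cell = +1.60 − (+4.32) = −2.72 V.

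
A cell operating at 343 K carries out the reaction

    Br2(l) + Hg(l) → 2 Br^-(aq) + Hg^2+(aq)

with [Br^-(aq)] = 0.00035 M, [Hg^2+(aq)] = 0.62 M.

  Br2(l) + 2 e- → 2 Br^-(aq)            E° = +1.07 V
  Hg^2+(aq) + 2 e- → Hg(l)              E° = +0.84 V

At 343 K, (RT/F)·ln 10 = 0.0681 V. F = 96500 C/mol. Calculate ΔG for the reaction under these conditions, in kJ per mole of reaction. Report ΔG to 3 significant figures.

E°cell = +1.07 − (+0.84) = +0.23 V; the balanced reaction transfers n = 2 electrons.
Q = [Br^-(aq)]^2·[Hg^2+(aq)] = 7.59×10^−8, so log Q = −7.119 and E = +0.23 − (0.0681/2)(−7.119) = +0.4724 V.
Then ΔG = −nFE = −2 × 96500 × +0.4724 J/mol = −91.2 kJ/mol.

−91.2 kJ/mol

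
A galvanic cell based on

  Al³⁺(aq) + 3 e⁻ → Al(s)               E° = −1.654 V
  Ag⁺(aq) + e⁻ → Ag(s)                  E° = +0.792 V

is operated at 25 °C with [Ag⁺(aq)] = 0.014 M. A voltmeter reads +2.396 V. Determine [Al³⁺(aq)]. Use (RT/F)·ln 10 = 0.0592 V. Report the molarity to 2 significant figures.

Ag⁺/Ag is the cathode (higher E°); E°cell = +0.792 − (−1.654) = +2.446 V with n = 3.
Since E = E° − (0.0592/n)·log Q, log Q = n(E° − E)/0.0592 = 2.534.
For 3 Ag⁺(aq) + Al(s) → 3 Ag(s) + Al³⁺(aq), the reaction quotient is Q = [Al³⁺(aq)] / [Ag⁺(aq)]^3.
Isolating [Al³⁺(aq)] in Q = 10^{2.534} yields log [Al³⁺(aq)] = −3.028, i.e. 0.00094 M.

0.00094 M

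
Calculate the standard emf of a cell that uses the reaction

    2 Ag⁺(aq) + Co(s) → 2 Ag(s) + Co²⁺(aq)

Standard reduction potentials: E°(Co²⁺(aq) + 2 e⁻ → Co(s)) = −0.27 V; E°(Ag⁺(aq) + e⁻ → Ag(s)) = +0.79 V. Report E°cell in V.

Ag⁺(aq) gains electrons, so the Ag⁺/Ag couple is the cathode; the Co²⁺/Co couple is the anode.
E°cell = E°(cathode) − E°(anode) = +0.79 − (−0.27) = +1.06 V.

+1.06 V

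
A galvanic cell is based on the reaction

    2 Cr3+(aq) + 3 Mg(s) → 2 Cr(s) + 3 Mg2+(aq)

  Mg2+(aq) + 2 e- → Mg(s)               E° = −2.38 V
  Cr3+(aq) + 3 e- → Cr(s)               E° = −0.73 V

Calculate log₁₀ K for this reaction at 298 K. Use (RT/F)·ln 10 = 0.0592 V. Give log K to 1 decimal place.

The Cr³⁺/Cr couple is reduced (cathode); E°cell = −0.73 − (−2.38) = +1.65 V with n = 6.
At equilibrium E = 0, so log K = nE°cell / 0.0592 = (6)(+1.65) / 0.0592 = 167.2.

log K = 167.2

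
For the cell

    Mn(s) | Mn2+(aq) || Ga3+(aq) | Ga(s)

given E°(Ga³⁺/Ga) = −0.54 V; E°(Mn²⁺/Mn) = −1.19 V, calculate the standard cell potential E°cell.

By convention the left-hand electrode in cell notation is the anode (oxidation) and the right-hand electrode is the cathode (reduction).
E°cell = E°(right) − E°(left) = −0.54 − (−1.19) = +0.65 V.

+0.65 V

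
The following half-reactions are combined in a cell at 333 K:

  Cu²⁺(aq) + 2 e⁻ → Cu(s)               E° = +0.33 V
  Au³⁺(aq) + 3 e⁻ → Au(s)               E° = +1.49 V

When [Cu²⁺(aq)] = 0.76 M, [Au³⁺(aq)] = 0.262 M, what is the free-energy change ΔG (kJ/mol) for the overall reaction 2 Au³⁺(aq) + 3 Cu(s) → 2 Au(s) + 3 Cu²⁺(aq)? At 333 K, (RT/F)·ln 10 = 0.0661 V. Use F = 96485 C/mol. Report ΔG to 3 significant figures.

E°cell = +1.49 − (+0.33) = +1.16 V; the balanced reaction transfers n = 6 electrons.
Here Q = [Cu²⁺(aq)]^3 / [Au³⁺(aq)]^2 = 6.39 (log Q = 0.806), giving E = +1.16 − (0.0661/6)·(0.806) = +1.1511 V.
Then ΔG = −nFE = −6 × 96485 × +1.1511 J/mol = −666 kJ/mol.

−666 kJ/mol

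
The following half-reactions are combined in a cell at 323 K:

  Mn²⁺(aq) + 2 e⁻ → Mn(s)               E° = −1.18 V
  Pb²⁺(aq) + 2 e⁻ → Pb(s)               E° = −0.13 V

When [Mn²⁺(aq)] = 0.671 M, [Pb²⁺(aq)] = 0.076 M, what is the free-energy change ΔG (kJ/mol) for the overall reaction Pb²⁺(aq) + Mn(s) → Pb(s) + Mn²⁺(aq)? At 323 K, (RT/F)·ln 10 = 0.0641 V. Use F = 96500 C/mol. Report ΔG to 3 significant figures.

The standard cell potential is −0.13 − (−1.18) = +1.05 V, with n = 2 electrons in the balanced equation.
The reaction quotient is [Mn²⁺(aq)] / [Pb²⁺(aq)] = 8.83; by Nernst, E = +1.05 − (0.0641/2)(0.946) = +1.0197 V.
Finally ΔG = −nFE = −(2)(96500 C/mol)(+1.0197 V) = −197 kJ/mol.

−197 kJ/mol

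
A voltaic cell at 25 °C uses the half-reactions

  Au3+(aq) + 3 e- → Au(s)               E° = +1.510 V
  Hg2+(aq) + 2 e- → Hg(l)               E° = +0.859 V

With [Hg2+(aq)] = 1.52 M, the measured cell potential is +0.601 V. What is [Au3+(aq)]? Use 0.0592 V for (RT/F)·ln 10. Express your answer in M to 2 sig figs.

The Au³⁺/Au couple has the larger reduction potential, so it is the cathode: E°cell = +1.510 − (+0.859) = +0.651 V and n = 6.
From the Nernst equation, log Q = n(E° − E)/0.0592 = 6·(+0.651 − (+0.601))/0.0592 = 5.068.
Balancing electrons gives 2 Au3+(aq) + 3 Hg(l) → 2 Au(s) + 3 Hg2+(aq); thus Q = [Hg2+(aq)]^3 / [Au3+(aq)]^2.
Solving for the unknown gives log [Au3+(aq)] = −2.261, so [Au3+(aq)] ≈ 0.0055 M.

0.0055 M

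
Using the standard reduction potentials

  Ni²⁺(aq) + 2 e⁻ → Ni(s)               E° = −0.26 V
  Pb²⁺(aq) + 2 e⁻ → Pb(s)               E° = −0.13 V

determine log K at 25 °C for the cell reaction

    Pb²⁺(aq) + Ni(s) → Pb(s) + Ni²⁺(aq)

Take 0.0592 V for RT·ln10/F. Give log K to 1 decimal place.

log K = 4.4

The Pb²⁺/Pb couple is reduced (cathode); E°cell = −0.13 − (−0.26) = +0.13 V with n = 2.
At equilibrium E = 0, so log K = nE°cell / 0.0592 = (2)(+0.13) / 0.0592 = 4.4.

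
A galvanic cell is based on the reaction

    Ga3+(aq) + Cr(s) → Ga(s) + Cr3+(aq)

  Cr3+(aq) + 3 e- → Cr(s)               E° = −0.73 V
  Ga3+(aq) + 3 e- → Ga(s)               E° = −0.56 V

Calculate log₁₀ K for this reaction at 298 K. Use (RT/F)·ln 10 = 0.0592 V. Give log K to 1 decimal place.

The Ga³⁺/Ga couple is reduced (cathode); E°cell = −0.56 − (−0.73) = +0.17 V with n = 3.
At equilibrium E = 0, so log K = nE°cell / 0.0592 = (3)(+0.17) / 0.0592 = 8.6.

log K = 8.6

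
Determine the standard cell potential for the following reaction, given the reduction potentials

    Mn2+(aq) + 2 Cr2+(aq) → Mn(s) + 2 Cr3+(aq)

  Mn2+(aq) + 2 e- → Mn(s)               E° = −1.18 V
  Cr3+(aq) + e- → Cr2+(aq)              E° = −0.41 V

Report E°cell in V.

Mn2+(aq) gains electrons, so the Mn²⁺/Mn couple is the cathode; the Cr³⁺/Cr²⁺ couple is the anode.
E°cell = E°(cathode) − E°(anode) = −1.18 − (−0.41) = −0.77 V.
The negative E°cell means the reaction is non-spontaneous in the direction written.

−0.77 V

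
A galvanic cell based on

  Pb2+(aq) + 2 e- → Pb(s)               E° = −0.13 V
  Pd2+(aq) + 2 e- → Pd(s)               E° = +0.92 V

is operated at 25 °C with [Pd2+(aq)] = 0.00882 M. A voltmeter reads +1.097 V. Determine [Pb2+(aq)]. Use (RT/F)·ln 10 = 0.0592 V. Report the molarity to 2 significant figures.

The Pd²⁺/Pd couple has the larger reduction potential, so it is the cathode: E°cell = +0.92 − (−0.13) = +1.05 V and n = 2.
From the Nernst equation, log Q = n(E° − E)/0.0592 = 2·(+1.05 − (+1.097))/0.0592 = −1.588.
Balancing electrons gives Pd2+(aq) + Pb(s) → Pd(s) + Pb2+(aq); thus Q = [Pb2+(aq)] / [Pd2+(aq)].
Isolating [Pb2+(aq)] in Q = 10^{−1.588} yields log [Pb2+(aq)] = −3.643, i.e. 0.00023 M.

0.00023 M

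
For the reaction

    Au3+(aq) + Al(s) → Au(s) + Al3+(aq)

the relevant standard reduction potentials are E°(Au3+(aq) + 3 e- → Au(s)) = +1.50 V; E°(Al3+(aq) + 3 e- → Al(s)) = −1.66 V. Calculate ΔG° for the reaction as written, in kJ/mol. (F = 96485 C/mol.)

−915 kJ/mol

In the reaction as written Au3+(aq) is reduced, so the Au³⁺/Au couple is the cathode and Al³⁺/Al is the anode.
E°cell = +1.50 − (−1.66) = +3.16 V; balancing electrons gives n = 3.
ΔG° = −nFE°cell = −(3)(96485)(+3.16) J/mol = −915 kJ/mol.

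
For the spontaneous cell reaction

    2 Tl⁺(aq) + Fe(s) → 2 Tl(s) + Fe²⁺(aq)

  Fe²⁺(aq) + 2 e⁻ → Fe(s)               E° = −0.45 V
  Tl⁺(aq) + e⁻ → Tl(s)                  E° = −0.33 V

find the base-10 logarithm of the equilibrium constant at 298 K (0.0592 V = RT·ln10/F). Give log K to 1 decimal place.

log K = 4.1

The Tl⁺/Tl couple is reduced (cathode); E°cell = −0.33 − (−0.45) = +0.12 V with n = 2.
At equilibrium E = 0, so log K = nE°cell / 0.0592 = (2)(+0.12) / 0.0592 = 4.1.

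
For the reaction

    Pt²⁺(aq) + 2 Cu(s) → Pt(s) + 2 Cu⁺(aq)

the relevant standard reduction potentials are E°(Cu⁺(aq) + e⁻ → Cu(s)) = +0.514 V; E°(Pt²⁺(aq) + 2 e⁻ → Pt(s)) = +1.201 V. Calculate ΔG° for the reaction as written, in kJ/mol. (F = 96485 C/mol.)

−133 kJ/mol

In the reaction as written Pt²⁺(aq) is reduced, so the Pt²⁺/Pt couple is the cathode and Cu⁺/Cu is the anode.
E°cell = +1.201 − (+0.514) = +0.687 V; balancing electrons gives n = 2.
ΔG° = −nFE°cell = −(2)(96485)(+0.687) J/mol = −133 kJ/mol.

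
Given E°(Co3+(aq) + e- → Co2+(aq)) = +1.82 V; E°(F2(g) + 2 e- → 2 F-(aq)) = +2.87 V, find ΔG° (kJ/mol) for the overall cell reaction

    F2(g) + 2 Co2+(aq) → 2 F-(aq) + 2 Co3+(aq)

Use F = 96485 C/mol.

−203 kJ/mol

In the reaction as written F2(g) is reduced, so the F₂/F⁻ couple is the cathode and Co³⁺/Co²⁺ is the anode.
E°cell = +2.87 − (+1.82) = +1.05 V; balancing electrons gives n = 2.
ΔG° = −nFE°cell = −(2)(96485)(+1.05) J/mol = −203 kJ/mol.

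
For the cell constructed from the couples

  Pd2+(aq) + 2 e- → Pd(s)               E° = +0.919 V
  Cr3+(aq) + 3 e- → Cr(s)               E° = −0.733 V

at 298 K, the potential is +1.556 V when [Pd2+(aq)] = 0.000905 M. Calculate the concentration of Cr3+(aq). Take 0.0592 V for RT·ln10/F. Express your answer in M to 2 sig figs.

The Pd²⁺/Pd couple has the larger reduction potential, so it is the cathode: E°cell = +0.919 − (−0.733) = +1.652 V and n = 6.
Rearranging E = E° − (0.0592/n)·log Q gives log Q = 6(+1.652 − (+1.556))/0.0592 = 9.730.
Balancing electrons gives 3 Pd2+(aq) + 2 Cr(s) → 3 Pd(s) + 2 Cr3+(aq); thus Q = [Cr3+(aq)]^2 / [Pd2+(aq)]^3.
Isolating [Cr3+(aq)] in Q = 10^{9.730} yields log [Cr3+(aq)] = 0.300, i.e. 2.0 M.

2.0 M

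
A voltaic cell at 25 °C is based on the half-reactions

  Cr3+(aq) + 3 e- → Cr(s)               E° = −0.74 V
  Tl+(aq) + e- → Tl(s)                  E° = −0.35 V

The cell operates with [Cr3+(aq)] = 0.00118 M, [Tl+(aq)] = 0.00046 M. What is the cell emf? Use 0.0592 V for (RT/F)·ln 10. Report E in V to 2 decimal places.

The Tl⁺/Tl couple has the more positive E°, so it is the cathode; Cr³⁺/Cr is the anode.
E°cell = −0.35 − (−0.74) = +0.39 V, with n = 3 electrons transferred.
For the overall reaction 3 Tl+(aq) + Cr(s) → 3 Tl(s) + Cr3+(aq), Q = [Cr3+(aq)] / [Tl+(aq)]^3 = 1.21×10^7, giving log Q = 7.084.
E = E° − (0.0592/n)·log Q = +0.39 − (0.0592/3)(7.084) = +0.25 V.

+0.25 V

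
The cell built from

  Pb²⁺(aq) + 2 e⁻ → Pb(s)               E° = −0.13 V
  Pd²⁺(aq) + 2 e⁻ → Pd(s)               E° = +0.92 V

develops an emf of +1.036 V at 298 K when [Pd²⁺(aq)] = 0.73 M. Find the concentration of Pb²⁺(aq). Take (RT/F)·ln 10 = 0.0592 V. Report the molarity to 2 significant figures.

2.2 M

With Pd²⁺/Pd at the cathode and Pb²⁺/Pb at the anode, E°cell = +0.92 − (−0.13) = +1.05 V (n = 2).
Since E = E° − (0.0592/n)·log Q, log Q = n(E° − E)/0.0592 = 0.473.
For Pd²⁺(aq) + Pb(s) → Pd(s) + Pb²⁺(aq), the reaction quotient is Q = [Pb²⁺(aq)] / [Pd²⁺(aq)].
Isolating [Pb²⁺(aq)] in Q = 10^{0.473} yields log [Pb²⁺(aq)] = 0.336, i.e. 2.2 M.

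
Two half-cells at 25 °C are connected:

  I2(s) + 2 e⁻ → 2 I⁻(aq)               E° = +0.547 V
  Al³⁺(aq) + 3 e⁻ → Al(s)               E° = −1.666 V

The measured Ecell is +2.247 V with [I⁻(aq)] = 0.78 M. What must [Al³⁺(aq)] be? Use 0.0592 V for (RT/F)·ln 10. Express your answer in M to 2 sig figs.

0.040 M

The I₂/I⁻ couple has the larger reduction potential, so it is the cathode: E°cell = +0.547 − (−1.666) = +2.213 V and n = 6.
Since E = E° − (0.0592/n)·log Q, log Q = n(E° − E)/0.0592 = −3.446.
The balanced reaction is 3 I2(s) + 2 Al(s) → 6 I⁻(aq) + 2 Al³⁺(aq), so Q = [I⁻(aq)]^6·[Al³⁺(aq)]^2.
Solving for the unknown gives log [Al³⁺(aq)] = −1.399, so [Al³⁺(aq)] ≈ 0.040 M.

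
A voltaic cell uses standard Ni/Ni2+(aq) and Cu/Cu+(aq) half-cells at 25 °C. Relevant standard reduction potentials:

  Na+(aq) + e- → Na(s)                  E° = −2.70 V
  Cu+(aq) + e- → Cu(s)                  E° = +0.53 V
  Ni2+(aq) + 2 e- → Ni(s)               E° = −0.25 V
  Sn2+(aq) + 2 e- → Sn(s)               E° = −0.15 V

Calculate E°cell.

The Cu⁺/Cu couple has the higher E°, so Cu ion is reduced (cathode) and Ni is oxidized (anode).
E°cell = E°(cathode) − E°(anode) = +0.53 − (−0.25) = +0.78 V.

+0.78 V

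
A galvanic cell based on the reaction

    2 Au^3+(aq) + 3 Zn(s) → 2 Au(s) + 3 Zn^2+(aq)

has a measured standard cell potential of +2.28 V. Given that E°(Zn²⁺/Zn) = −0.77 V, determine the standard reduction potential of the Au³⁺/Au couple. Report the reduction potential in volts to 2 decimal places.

+1.51 V

In the reaction as written the Au³⁺/Au couple is reduced (cathode) and Zn²⁺/Zn is oxidized (anode), so E°cell = E°(Au³⁺/Au) − E°(Zn²⁺/Zn).
E°(Au³⁺/Au) = E°cell + E°(anode) = +2.28 + (−0.77) = +1.51 V.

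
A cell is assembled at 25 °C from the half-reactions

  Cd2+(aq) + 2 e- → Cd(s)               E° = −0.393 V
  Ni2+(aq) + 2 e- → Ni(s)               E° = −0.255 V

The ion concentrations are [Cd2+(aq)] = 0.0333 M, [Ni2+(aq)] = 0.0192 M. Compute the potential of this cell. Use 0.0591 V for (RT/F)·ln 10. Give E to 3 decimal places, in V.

The Ni²⁺/Ni couple has the more positive E°, so it is the cathode; Cd²⁺/Cd is the anode.
E°cell = E°cat − E°an = −0.255 − (−0.393) = +0.138 V; n = 2.
For the overall reaction Ni2+(aq) + Cd(s) → Ni(s) + Cd2+(aq), Q = [Cd2+(aq)] / [Ni2+(aq)] = 1.73, giving log Q = 0.239.
Applying E = E° − (RT ln10/nF)·log Q gives +0.138 − (0.0591/2)(0.239) = +0.131 V.

+0.131 V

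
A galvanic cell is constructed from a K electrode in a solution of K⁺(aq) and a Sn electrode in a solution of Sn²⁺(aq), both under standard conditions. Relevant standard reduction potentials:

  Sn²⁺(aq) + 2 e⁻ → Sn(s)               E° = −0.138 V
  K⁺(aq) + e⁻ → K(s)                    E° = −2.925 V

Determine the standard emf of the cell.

+2.787 V

The Sn²⁺/Sn couple has the higher E°, so Sn ion is reduced (cathode) and K is oxidized (anode).
E°cell = E°(cathode) − E°(anode) = −0.138 − (−2.925) = +2.787 V.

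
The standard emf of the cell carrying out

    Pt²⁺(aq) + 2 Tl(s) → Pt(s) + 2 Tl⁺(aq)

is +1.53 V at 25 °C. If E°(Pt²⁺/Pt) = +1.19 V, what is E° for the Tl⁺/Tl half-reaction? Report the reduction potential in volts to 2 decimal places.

−0.34 V

In the reaction as written the Pt²⁺/Pt couple is reduced (cathode) and Tl⁺/Tl is oxidized (anode), so E°cell = E°(Pt²⁺/Pt) − E°(Tl⁺/Tl).
E°(Tl⁺/Tl) = E°(cathode) − E°cell = +1.19 − (+1.53) = −0.34 V.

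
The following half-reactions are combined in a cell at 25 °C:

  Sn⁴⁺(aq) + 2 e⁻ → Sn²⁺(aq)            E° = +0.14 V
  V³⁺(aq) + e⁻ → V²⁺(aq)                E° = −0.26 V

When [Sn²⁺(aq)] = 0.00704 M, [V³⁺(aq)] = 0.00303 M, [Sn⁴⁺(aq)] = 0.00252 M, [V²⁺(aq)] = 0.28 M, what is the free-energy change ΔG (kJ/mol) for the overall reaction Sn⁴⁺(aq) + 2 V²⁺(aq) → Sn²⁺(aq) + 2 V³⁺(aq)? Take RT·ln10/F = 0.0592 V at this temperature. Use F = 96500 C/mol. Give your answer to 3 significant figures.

−97.1 kJ/mol

E°cell = +0.14 − (−0.26) = +0.40 V; the balanced reaction transfers n = 2 electrons.
Q = ([Sn²⁺(aq)]·[V³⁺(aq)]^2) / ([Sn⁴⁺(aq)]·[V²⁺(aq)]^2) = 0.000327, so log Q = −3.485 and E = +0.40 − (0.0592/2)(−3.485) = +0.5032 V.
Finally ΔG = −nFE = −(2)(96500 C/mol)(+0.5032 V) = −97.1 kJ/mol.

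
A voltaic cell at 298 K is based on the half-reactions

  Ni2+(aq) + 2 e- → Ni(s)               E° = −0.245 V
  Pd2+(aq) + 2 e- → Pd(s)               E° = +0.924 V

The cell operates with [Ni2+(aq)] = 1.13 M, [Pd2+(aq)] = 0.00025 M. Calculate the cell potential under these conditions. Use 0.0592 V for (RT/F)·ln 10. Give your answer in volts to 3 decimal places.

+1.061 V

Pd²⁺/Pd is reduced (cathode, E° = +0.924 V) and Ni²⁺/Ni is oxidized (anode).
E°cell = +0.924 − (−0.245) = +1.169 V, with n = 2 electrons transferred.
The balanced reaction is Pd2+(aq) + Ni(s) → Pd(s) + Ni2+(aq), so Q = [Ni2+(aq)] / [Pd2+(aq)] = 4.52×10^3 and log Q = 3.655.
Applying E = E° − (RT ln10/nF)·log Q gives +1.169 − (0.0592/2)(3.655) = +1.061 V.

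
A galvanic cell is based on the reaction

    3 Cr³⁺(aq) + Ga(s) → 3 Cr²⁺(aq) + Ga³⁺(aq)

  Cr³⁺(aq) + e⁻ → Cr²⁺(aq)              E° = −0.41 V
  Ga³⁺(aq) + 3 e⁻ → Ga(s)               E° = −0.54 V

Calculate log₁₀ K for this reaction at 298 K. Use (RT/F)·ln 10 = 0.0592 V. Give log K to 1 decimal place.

log K = 6.6

The Cr³⁺/Cr²⁺ couple is reduced (cathode); E°cell = −0.41 − (−0.54) = +0.13 V with n = 3.
At equilibrium E = 0, so log K = nE°cell / 0.0592 = (3)(+0.13) / 0.0592 = 6.6.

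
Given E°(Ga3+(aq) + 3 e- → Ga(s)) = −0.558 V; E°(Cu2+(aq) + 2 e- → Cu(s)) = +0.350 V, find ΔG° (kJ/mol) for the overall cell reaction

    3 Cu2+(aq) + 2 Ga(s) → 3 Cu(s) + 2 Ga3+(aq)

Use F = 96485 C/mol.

In the reaction as written Cu2+(aq) is reduced, so the Cu²⁺/Cu couple is the cathode and Ga³⁺/Ga is the anode.
E°cell = +0.350 − (−0.558) = +0.908 V; balancing electrons gives n = 6.
ΔG° = −nFE°cell = −(6)(96485)(+0.908) J/mol = −526 kJ/mol.

−526 kJ/mol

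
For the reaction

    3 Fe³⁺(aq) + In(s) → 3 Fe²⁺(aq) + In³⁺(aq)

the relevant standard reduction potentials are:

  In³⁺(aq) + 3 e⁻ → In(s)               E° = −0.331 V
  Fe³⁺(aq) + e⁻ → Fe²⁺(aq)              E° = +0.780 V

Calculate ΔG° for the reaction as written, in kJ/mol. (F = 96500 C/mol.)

−322 kJ/mol

In the reaction as written Fe³⁺(aq) is reduced, so the Fe³⁺/Fe²⁺ couple is the cathode and In³⁺/In is the anode.
E°cell = +0.780 − (−0.331) = +1.111 V; balancing electrons gives n = 3.
ΔG° = −nFE°cell = −(3)(96500)(+1.111) J/mol = −322 kJ/mol.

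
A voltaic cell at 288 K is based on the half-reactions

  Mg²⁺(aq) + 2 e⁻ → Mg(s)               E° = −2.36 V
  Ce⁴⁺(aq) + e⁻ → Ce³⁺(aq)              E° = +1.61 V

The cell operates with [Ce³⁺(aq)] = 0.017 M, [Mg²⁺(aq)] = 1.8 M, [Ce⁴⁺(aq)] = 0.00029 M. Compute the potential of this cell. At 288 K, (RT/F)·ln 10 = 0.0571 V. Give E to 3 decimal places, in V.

+3.862 V

The Ce⁴⁺/Ce³⁺ couple has the more positive E°, so it is the cathode; Mg²⁺/Mg is the anode.
E°cell = E°cat − E°an = +1.61 − (−2.36) = +3.97 V; n = 2.
The balanced reaction is 2 Ce⁴⁺(aq) + Mg(s) → 2 Ce³⁺(aq) + Mg²⁺(aq), so Q = ([Ce³⁺(aq)]^2·[Mg²⁺(aq)]) / [Ce⁴⁺(aq)]^2 = 6.19×10^3 and log Q = 3.791.
Applying E = E° − (RT ln10/nF)·log Q gives +3.97 − (0.0571/2)(3.791) = +3.862 V.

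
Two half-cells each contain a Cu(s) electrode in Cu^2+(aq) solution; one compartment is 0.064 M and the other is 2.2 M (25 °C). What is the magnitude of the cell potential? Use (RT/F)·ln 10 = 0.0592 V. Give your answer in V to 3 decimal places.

0.045 V

For a concentration cell E°cell = 0, since both electrodes use the same couple.
The compartment with the higher Cu^2+(aq) concentration (2.2 M) acts as the cathode; ions are reduced there and produced at the dilute (0.064 M) anode.
With n = 2, Ecell = −(0.0592/2)·log([dilute]/[conc]) = −(0.0592/2)·log(0.064/2.2) = +0.045 V.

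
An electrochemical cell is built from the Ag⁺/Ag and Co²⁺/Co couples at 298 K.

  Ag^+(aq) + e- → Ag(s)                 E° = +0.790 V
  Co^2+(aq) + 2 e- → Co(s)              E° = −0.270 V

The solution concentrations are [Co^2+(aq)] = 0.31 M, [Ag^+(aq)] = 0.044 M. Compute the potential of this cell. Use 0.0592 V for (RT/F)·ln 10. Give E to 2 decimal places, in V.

The Ag⁺/Ag couple has the more positive E°, so it is the cathode; Co²⁺/Co is the anode.
E°cell = E°cat − E°an = +0.790 − (−0.270) = +1.060 V; n = 2.
For the overall reaction 2 Ag^+(aq) + Co(s) → 2 Ag(s) + Co^2+(aq), Q = [Co^2+(aq)] / [Ag^+(aq)]^2 = 160, giving log Q = 2.204.
E = E° − (0.0592/n)·log Q = +1.060 − (0.0592/2)(2.204) = +0.99 V.

+0.99 V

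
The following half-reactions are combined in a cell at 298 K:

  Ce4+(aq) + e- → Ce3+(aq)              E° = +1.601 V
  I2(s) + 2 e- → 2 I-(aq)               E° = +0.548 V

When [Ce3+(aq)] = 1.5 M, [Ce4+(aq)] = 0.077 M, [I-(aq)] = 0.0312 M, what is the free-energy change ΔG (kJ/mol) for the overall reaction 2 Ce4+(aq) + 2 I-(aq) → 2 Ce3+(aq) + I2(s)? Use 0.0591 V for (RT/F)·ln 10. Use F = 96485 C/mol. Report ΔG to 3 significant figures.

−171 kJ/mol

E°cell = +1.601 − (+0.548) = +1.053 V; the balanced reaction transfers n = 2 electrons.
Q = [Ce3+(aq)]^2 / ([Ce4+(aq)]^2·[I-(aq)]^2) = 3.9×10^5, so log Q = 5.591 and E = +1.053 − (0.0591/2)(5.591) = +0.8878 V.
ΔG = −nFE = −(2)(96485)(+0.8878) J/mol = −171 kJ/mol.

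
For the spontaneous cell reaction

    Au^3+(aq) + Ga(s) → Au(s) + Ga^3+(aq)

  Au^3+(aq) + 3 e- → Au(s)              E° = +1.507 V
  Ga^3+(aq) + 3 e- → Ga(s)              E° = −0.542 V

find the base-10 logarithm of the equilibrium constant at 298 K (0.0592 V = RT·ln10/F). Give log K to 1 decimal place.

log K = 103.8

The Au³⁺/Au couple is reduced (cathode); E°cell = +1.507 − (−0.542) = +2.049 V with n = 3.
At equilibrium E = 0, so log K = nE°cell / 0.0592 = (3)(+2.049) / 0.0592 = 103.8.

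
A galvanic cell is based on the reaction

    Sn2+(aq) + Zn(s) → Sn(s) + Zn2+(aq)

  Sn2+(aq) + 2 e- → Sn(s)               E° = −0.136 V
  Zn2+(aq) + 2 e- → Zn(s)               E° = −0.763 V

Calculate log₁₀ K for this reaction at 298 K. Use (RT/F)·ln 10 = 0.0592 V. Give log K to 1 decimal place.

The Sn²⁺/Sn couple is reduced (cathode); E°cell = −0.136 − (−0.763) = +0.627 V with n = 2.
At equilibrium E = 0, so log K = nE°cell / 0.0592 = (2)(+0.627) / 0.0592 = 21.2.

log K = 21.2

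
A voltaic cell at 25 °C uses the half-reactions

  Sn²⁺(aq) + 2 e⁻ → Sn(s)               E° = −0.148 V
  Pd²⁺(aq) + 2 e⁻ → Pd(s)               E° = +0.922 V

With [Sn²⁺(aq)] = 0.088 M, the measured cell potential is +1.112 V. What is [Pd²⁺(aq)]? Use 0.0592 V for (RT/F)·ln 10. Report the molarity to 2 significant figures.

Pd²⁺/Pd is the cathode (higher E°); E°cell = +0.922 − (−0.148) = +1.070 V with n = 2.
From the Nernst equation, log Q = n(E° − E)/0.0592 = 2·(+1.070 − (+1.112))/0.0592 = −1.419.
The balanced reaction is Pd²⁺(aq) + Sn(s) → Pd(s) + Sn²⁺(aq), so Q = [Sn²⁺(aq)] / [Pd²⁺(aq)].
Isolating [Pd²⁺(aq)] in Q = 10^{−1.419} yields log [Pd²⁺(aq)] = 0.363, i.e. 2.3 M.

2.3 M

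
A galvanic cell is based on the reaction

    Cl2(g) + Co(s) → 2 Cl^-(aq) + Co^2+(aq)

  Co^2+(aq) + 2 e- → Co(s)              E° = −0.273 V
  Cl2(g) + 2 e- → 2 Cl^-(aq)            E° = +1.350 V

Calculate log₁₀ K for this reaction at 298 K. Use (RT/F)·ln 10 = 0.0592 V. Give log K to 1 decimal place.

log K = 54.8

The Cl₂/Cl⁻ couple is reduced (cathode); E°cell = +1.350 − (−0.273) = +1.623 V with n = 2.
At equilibrium E = 0, so log K = nE°cell / 0.0592 = (2)(+1.623) / 0.0592 = 54.8.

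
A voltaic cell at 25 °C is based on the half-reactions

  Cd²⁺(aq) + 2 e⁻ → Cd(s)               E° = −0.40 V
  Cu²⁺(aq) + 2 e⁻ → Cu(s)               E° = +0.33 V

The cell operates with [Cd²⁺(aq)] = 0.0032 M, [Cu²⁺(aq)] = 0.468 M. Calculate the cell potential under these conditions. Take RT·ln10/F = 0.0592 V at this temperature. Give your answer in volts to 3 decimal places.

+0.794 V

The Cu²⁺/Cu couple has the more positive E°, so it is the cathode; Cd²⁺/Cd is the anode.
E°cell = +0.33 − (−0.40) = +0.73 V, with n = 2 electrons transferred.
The balanced reaction is Cu²⁺(aq) + Cd(s) → Cu(s) + Cd²⁺(aq), so Q = [Cd²⁺(aq)] / [Cu²⁺(aq)] = 0.00684 and log Q = −2.165.
By the Nernst equation, E = +0.73 − (0.0592/2)·(−2.165) = +0.794 V.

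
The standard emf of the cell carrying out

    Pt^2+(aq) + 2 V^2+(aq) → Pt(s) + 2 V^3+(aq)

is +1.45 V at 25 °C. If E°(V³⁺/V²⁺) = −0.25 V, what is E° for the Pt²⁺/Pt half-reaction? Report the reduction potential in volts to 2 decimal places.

In the reaction as written the Pt²⁺/Pt couple is reduced (cathode) and V³⁺/V²⁺ is oxidized (anode), so E°cell = E°(Pt²⁺/Pt) − E°(V³⁺/V²⁺).
E°(Pt²⁺/Pt) = E°cell + E°(anode) = +1.45 + (−0.25) = +1.20 V.

+1.20 V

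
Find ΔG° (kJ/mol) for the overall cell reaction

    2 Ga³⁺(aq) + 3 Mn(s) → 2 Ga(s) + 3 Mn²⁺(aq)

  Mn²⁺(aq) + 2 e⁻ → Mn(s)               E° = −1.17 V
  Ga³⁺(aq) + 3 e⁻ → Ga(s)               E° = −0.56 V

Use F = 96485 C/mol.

−353 kJ/mol

In the reaction as written Ga³⁺(aq) is reduced, so the Ga³⁺/Ga couple is the cathode and Mn²⁺/Mn is the anode.
E°cell = −0.56 − (−1.17) = +0.61 V; balancing electrons gives n = 6.
ΔG° = −nFE°cell = −(6)(96485)(+0.61) J/mol = −353 kJ/mol.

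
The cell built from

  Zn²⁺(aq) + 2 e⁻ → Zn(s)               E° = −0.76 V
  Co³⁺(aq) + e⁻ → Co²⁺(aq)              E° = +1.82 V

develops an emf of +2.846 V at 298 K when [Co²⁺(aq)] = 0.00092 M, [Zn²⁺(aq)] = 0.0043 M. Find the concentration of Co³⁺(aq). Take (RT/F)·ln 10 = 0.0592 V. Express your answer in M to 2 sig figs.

With Co³⁺/Co²⁺ at the cathode and Zn²⁺/Zn at the anode, E°cell = +1.82 − (−0.76) = +2.58 V (n = 2).
Rearranging E = E° − (0.0592/n)·log Q gives log Q = 2(+2.58 − (+2.846))/0.0592 = −8.986.
For 2 Co³⁺(aq) + Zn(s) → 2 Co²⁺(aq) + Zn²⁺(aq), the reaction quotient is Q = ([Co²⁺(aq)]^2·[Zn²⁺(aq)]) / [Co³⁺(aq)]^2.
Solving for the unknown gives log [Co³⁺(aq)] = 0.274, so [Co³⁺(aq)] ≈ 1.9 M.

1.9 M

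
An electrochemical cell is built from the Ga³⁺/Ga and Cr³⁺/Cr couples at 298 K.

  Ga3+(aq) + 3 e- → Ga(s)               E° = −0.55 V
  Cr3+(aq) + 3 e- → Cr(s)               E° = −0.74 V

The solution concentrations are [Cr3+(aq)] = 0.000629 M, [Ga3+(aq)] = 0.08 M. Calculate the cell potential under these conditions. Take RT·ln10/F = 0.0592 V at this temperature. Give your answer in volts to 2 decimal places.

Ga³⁺/Ga is reduced (cathode, E° = −0.55 V) and Cr³⁺/Cr is oxidized (anode).
E°cell = −0.55 − (−0.74) = +0.19 V, with n = 3 electrons transferred.
Balancing gives Ga3+(aq) + Cr(s) → Ga(s) + Cr3+(aq); hence Q = [Cr3+(aq)] / [Ga3+(aq)] = 0.00786 (log Q = −2.104).
E = E° − (0.0592/n)·log Q = +0.19 − (0.0592/3)(−2.104) = +0.23 V.

+0.23 V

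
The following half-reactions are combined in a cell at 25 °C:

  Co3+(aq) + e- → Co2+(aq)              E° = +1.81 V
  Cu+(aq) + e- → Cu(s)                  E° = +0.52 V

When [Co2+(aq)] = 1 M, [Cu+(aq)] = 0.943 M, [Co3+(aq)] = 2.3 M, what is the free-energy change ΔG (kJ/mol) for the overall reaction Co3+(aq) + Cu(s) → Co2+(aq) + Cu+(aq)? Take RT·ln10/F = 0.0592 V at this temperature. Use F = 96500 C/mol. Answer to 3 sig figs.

The standard cell potential is +1.81 − (+0.52) = +1.29 V, with n = 1 electron in the balanced equation.
Q = ([Co2+(aq)]·[Cu+(aq)]) / [Co3+(aq)] = 0.41, so log Q = −0.387 and E = +1.29 − (0.0592/1)(−0.387) = +1.3129 V.
Finally ΔG = −nFE = −(1)(96500 C/mol)(+1.3129 V) = −127 kJ/mol.

−127 kJ/mol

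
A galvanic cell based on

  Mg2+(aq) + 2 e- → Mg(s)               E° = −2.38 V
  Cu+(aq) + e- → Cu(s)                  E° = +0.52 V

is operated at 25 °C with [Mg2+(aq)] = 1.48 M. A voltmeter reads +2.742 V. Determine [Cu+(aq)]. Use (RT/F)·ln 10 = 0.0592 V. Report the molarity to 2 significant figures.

0.0026 M

Cu⁺/Cu is the cathode (higher E°); E°cell = +0.52 − (−2.38) = +2.90 V with n = 2.
Since E = E° − (0.0592/n)·log Q, log Q = n(E° − E)/0.0592 = 5.338.
For 2 Cu+(aq) + Mg(s) → 2 Cu(s) + Mg2+(aq), the reaction quotient is Q = [Mg2+(aq)] / [Cu+(aq)]^2.
Isolating [Cu+(aq)] in Q = 10^{5.338} yields log [Cu+(aq)] = −2.584, i.e. 0.0026 M.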